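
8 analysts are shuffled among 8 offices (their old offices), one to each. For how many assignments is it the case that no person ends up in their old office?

Use !n = n·!(n-1) + (-1)^n.
!8 = 8·1854 + 1 = 14833

14833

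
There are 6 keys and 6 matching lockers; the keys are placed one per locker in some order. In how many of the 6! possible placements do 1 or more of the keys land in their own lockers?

Sum C(6,i)·!(6-i) for i = 1..6:
  i=1: C(6,1)·!5 = 6·44 = 264
  i=2: C(6,2)·!4 = 15·9 = 135
  i=3: C(6,3)·!3 = 20·2 = 40
  i=4: C(6,4)·!2 = 15·1 = 15
  i=5: C(6,5)·!1 = 6·0 = 0
  i=6: C(6,6)·!0 = 1·1 = 1
Total = 455.

455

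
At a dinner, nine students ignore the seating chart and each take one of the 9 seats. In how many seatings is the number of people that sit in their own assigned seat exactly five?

1134

Choose which 5 of the 9 are fixed: C(9,5) = 126.
The remaining 4 must be deranged: !4 = 9.
Total: 126 × 9 = 1134.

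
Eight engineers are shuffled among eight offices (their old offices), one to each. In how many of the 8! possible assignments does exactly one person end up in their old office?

14832

Pick the single fixed position: C(8,1) = 8 ways.
The remaining 7 must be deranged: !7 = 1854.
Total: 8 × 1854 = 14832.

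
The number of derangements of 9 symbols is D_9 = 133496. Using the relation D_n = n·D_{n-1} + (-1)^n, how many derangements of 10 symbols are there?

D_10 = 10·133496 + 1 = 1334961.

1334961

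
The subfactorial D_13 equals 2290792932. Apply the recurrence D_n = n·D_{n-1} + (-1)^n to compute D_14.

32071101049

D_14 = 14·2290792932 + 1 = 32071101049.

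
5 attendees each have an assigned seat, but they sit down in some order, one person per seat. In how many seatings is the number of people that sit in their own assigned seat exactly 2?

20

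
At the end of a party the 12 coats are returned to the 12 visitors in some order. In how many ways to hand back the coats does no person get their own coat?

176214841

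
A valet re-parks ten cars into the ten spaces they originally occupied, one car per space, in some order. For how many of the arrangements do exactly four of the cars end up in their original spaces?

55650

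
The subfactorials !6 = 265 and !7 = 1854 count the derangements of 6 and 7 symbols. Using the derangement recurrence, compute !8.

14833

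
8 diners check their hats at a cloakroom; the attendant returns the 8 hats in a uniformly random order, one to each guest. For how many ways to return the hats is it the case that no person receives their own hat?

14833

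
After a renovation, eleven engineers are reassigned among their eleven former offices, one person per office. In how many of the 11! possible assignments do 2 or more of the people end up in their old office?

# with exactly i fixed is C(11,i)·!(11-i); sum over i=2..11:
  i=2: C(11,2)·!9 = 55·133496 = 7342280
  i=3: C(11,3)·!8 = 165·14833 = 2447445
  i=4: C(11,4)·!7 = 330·1854 = 611820
  i=5: C(11,5)·!6 = 462·265 = 122430
  i=6: C(11,6)·!5 = 462·44 = 20328
  i=7: C(11,7)·!4 = 330·9 = 2970
  i=8: C(11,8)·!3 = 165·2 = 330
  i=9: C(11,9)·!2 = 55·1 = 55
  i=10: C(11,10)·!1 = 11·0 = 0
  i=11: C(11,11)·!0 = 1·1 = 1
Total = 10547659.

10547659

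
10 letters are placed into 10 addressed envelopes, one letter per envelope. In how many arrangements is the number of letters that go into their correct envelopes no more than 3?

3559886

Sum C(10,i)·!(10-i) for i = 0..3:
  i=0: C(10,0)·!10 = 1·1334961 = 1334961
  i=1: C(10,1)·!9 = 10·133496 = 1334960
  i=2: C(10,2)·!8 = 45·14833 = 667485
  i=3: C(10,3)·!7 = 120·1854 = 222480
Total = 3559886.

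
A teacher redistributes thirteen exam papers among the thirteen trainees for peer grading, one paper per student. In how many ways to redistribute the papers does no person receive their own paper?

2290792932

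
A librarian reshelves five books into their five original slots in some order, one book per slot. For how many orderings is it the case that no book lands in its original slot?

44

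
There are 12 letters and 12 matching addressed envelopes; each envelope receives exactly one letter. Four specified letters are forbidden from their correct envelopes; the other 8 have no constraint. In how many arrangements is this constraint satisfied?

339696000

Let A_j be the event that the j-th constrained one is fixed. By inclusion-exclusion over the 4 events:
Σ_{j=0}^{4} (-1)^j C(4,j)(12-j)!
= C(4,0)·12! - C(4,1)·11! + C(4,2)·10! - C(4,3)·9! + C(4,4)·8!
= 479001600 - 159667200 + 21772800 - 1451520 + 40320
= 339696000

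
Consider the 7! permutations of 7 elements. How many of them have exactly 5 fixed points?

Pick the 5 fixed positions: C(7,5) = 21 ways.
The remaining 2 must be deranged: !2 = 1.
Total: 21 × 1 = 21.

21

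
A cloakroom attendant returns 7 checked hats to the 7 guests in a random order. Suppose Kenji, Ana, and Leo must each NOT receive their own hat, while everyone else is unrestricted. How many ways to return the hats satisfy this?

3216

Let A_j be the event that the j-th constrained one is fixed. By inclusion-exclusion over the 3 events:
Σ_{j=0}^{3} (-1)^j C(3,j)(7-j)!
= C(3,0)·7! - C(3,1)·6! + C(3,2)·5! - C(3,3)·4!
= 5040 - 2160 + 360 - 24
= 3216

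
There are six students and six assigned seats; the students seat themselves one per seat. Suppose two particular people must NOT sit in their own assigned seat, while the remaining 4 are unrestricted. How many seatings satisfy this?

504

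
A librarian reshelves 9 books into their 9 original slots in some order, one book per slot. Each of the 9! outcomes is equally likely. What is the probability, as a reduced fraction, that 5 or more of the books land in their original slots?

1339/362880

Favorable outcomes: Σ_{i≥5} C(9,i)·!(9-i) = 126·9 + 84·2 + 36·1 + 9·0 + 1·1 = 1339.
Total outcomes: 9! = 362880.
Probability = 1339/362880 = 1339/362880.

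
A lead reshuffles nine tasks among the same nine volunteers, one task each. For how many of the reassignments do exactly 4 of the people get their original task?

Pick the 4 fixed positions: C(9,4) = 126 ways.
The remaining 5 must be deranged: !5 = 44.
Total: 126 × 44 = 5544.

5544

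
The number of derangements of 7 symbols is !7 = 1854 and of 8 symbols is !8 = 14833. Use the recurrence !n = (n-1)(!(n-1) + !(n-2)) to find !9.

!9 = (9-1)·(!8 + !7) = 8·(14833 + 1854) = 8·16687 = 133496.

133496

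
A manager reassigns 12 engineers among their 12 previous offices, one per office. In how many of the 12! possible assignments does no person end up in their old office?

!12 is the nearest integer to 12!/e.
12! = 479001600, and 479001600/e ≈ 176214840.93, so !12 = 176214841.

176214841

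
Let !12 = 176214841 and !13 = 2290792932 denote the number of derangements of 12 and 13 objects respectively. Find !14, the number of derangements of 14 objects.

32071101049

!14 = (14-1)·(!13 + !12) = 13·(2290792932 + 176214841) = 13·2467007773 = 32071101049.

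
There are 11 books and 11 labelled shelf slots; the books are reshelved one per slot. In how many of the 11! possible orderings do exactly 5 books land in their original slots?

Pick the 5 fixed positions: C(11,5) = 462 ways.
The remaining 6 must be deranged: !6 = 265.
Total: 462 × 265 = 122430.

122430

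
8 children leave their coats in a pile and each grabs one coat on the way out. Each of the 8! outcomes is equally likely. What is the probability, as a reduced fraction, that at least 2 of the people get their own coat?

2131/8064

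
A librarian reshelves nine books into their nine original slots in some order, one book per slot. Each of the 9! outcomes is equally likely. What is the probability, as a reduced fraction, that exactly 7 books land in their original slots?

1/10080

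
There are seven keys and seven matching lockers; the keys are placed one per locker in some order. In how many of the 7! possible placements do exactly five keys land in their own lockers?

21

Choose which 5 of the 7 are fixed: C(7,5) = 21.
The other 2 form a derangement: !2 = 1.
Total: 21 × 1 = 21.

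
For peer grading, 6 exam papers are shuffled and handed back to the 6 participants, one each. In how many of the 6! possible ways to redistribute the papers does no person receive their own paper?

By inclusion-exclusion, !6 = Σ (-1)^k · 6!/k! for k=0..6
= 6! - 6!/1! + 6!/2! - 6!/3! + 6!/4! - 6!/5! + 6!/6!
= 720 - 720 + 360 - 120 + 30 - 6 + 1
= 265

265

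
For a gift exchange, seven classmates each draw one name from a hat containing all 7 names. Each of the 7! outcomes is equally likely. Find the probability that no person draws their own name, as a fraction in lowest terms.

103/280

Favorable outcomes: !7 = 1854.
Total outcomes: 7! = 5040.
Probability = 1854/5040 = 103/280.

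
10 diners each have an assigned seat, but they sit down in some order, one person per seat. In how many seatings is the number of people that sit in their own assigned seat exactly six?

1890

Pick the 6 fixed positions: C(10,6) = 210 ways.
The remaining 4 must be deranged: !4 = 9.
Total: 210 × 9 = 1890.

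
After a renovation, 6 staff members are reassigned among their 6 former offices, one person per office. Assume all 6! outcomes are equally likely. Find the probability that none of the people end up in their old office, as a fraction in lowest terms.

53/144

Favorable outcomes: !6 = 265.
Total outcomes: 6! = 720.
Probability = 265/720 = 53/144.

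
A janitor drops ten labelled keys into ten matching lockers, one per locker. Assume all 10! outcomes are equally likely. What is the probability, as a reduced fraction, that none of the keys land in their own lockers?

16481/44800

Favorable outcomes: !10 = 1334961.
Total outcomes: 10! = 3628800.
Probability = 1334961/3628800 = 16481/44800.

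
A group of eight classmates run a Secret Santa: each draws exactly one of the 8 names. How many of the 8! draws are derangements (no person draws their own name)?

!8 is the nearest integer to 8!/e.
8! = 40320, and 40320/e ≈ 14832.90, so !8 = 14833.

14833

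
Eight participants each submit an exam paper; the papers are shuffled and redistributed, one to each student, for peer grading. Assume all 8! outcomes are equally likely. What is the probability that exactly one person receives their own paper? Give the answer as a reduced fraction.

103/280

Favorable outcomes: C(8,1)·!7 = 8·1854 = 14832.
Total outcomes: 8! = 40320.
Probability = 14832/40320 = 103/280.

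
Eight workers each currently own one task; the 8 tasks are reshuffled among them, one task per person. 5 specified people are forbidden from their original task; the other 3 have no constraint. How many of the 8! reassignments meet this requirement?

Let A_j be the event that the j-th constrained one is fixed. By inclusion-exclusion over the 5 events:
Σ_{j=0}^{5} (-1)^j C(5,j)(8-j)!
= C(5,0)·8! - C(5,1)·7! + C(5,2)·6! - C(5,3)·5! + C(5,4)·4! - C(5,5)·3!
= 40320 - 25200 + 7200 - 1200 + 120 - 6
= 21234

21234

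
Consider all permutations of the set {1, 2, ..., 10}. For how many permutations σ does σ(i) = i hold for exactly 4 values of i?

55650

Choose which 4 of the 10 are fixed: C(10,4) = 210.
The other 6 form a derangement: !6 = 265.
Total: 210 × 265 = 55650.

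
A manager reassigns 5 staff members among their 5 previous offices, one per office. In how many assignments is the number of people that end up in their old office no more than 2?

109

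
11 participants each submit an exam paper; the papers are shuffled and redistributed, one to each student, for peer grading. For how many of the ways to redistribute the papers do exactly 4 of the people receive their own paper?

611820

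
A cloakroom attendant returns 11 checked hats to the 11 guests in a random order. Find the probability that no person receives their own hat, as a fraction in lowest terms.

1468457/3991680

Favorable outcomes: !11 = 14684570.
Total outcomes: 11! = 39916800.
Probability = 14684570/39916800 = 1468457/3991680.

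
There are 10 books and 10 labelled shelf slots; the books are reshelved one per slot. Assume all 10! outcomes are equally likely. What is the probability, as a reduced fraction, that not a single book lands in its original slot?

Favorable outcomes: !10 = 1334961.
Total outcomes: 10! = 3628800.
Probability = 1334961/3628800 = 16481/44800.

16481/44800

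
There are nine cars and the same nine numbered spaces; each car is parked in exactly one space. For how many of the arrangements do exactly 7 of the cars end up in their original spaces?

36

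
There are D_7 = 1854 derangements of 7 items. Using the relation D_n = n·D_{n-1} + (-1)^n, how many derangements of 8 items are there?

D_8 = 8·1854 + 1 = 14833.

14833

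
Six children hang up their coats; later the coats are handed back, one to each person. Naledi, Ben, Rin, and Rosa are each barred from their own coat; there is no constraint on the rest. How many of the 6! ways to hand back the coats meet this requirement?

362

Inclusion-exclusion on the 4 forbidden self-matches:
Σ_{j=0}^{4} (-1)^j C(4,j)(6-j)!
= C(4,0)·6! - C(4,1)·5! + C(4,2)·4! - C(4,3)·3! + C(4,4)·2!
= 720 - 480 + 144 - 24 + 2
= 362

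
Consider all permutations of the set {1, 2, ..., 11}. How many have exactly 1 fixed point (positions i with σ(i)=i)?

14684571

Choose which one of the 11 is fixed: C(11,1) = 11.
The remaining 10 must be deranged: !10 = 1334961.
Total: 11 × 1334961 = 14684571.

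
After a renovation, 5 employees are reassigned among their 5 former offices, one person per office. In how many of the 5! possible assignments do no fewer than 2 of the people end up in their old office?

31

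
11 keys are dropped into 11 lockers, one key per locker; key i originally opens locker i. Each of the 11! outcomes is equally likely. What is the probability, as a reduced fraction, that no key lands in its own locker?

1468457/3991680

Favorable outcomes: !11 = 14684570.
Total outcomes: 11! = 39916800.
Probability = 14684570/39916800 = 1468457/3991680.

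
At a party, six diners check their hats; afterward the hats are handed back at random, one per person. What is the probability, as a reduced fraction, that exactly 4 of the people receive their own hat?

1/48

Favorable outcomes: C(6,4)·!2 = 15·1 = 15.
Total outcomes: 6! = 720.
Probability = 15/720 = 1/48.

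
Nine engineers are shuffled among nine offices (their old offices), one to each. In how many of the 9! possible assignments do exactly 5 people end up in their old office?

1134

Pick the 5 fixed positions: C(9,5) = 126 ways.
The remaining 4 must be deranged: !4 = 9.
Total: 126 × 9 = 1134.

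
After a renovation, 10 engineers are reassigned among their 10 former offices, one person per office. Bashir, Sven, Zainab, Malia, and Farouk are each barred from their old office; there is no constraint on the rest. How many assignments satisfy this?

Let A_j be the event that the j-th constrained one is fixed. By inclusion-exclusion over the 5 events:
Σ_{j=0}^{5} (-1)^j C(5,j)(10-j)!
= C(5,0)·10! - C(5,1)·9! + C(5,2)·8! - C(5,3)·7! + C(5,4)·6! - C(5,5)·5!
= 3628800 - 1814400 + 403200 - 50400 + 3600 - 120
= 2170680

2170680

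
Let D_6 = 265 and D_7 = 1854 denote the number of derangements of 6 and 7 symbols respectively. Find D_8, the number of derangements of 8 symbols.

D_8 = (8-1)·(D_7 + D_6) = 7·(1854 + 265) = 7·2119 = 14833.

14833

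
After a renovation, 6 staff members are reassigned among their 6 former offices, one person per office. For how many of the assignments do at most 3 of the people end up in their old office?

704

Sum C(6,i)·!(6-i) for i = 0..3:
  i=0: C(6,0)·!6 = 1·265 = 265
  i=1: C(6,1)·!5 = 6·44 = 264
  i=2: C(6,2)·!4 = 15·9 = 135
  i=3: C(6,3)·!3 = 20·2 = 40
Total = 704.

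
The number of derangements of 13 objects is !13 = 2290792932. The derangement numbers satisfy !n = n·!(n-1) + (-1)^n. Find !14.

!14 = 14·2290792932 + 1 = 32071101049.

32071101049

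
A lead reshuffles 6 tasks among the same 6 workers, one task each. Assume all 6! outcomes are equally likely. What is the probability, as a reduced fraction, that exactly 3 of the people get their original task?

1/18

Favorable outcomes: C(6,3)·!3 = 20·2 = 40.
Total outcomes: 6! = 720.
Probability = 40/720 = 1/18.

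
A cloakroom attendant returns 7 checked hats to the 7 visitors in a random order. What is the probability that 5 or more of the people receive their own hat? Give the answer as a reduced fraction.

11/2520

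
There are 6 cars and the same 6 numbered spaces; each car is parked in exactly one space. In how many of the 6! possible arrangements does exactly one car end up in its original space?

Choose which one of the 6 is fixed: C(6,1) = 6.
The remaining 5 must be deranged: !5 = 44.
Total: 6 × 44 = 264.

264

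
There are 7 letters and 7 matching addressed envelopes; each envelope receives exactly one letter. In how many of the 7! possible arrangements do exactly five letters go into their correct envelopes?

21

Choose which 5 of the 7 are fixed: C(7,5) = 21.
The remaining 2 must be deranged: !2 = 1.
Total: 21 × 1 = 21.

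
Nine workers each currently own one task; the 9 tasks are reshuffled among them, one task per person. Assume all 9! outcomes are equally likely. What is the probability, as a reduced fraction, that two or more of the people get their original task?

Favorable outcomes: Σ_{i≥2} C(9,i)·!(9-i) = 36·1854 + 84·265 + 126·44 + 126·9 + 84·2 + 36·1 + 9·0 + 1·1 = 95887.
Total outcomes: 9! = 362880.
Probability = 95887/362880 = 95887/362880.

95887/362880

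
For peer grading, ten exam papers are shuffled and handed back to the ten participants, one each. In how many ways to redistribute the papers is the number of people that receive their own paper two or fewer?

# with exactly i fixed is C(10,i)·!(10-i); sum over i=0..2:
  i=0: C(10,0)·!10 = 1·1334961 = 1334961
  i=1: C(10,1)·!9 = 10·133496 = 1334960
  i=2: C(10,2)·!8 = 45·14833 = 667485
Total = 3337406.

3337406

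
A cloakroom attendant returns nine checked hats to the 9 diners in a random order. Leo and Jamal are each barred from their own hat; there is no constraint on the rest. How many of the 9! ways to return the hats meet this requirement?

287280

Let A_j be the event that the j-th constrained one is fixed. By inclusion-exclusion over the 2 events:
Σ_{j=0}^{2} (-1)^j C(2,j)(9-j)!
= C(2,0)·9! - C(2,1)·8! + C(2,2)·7!
= 362880 - 80640 + 5040
= 287280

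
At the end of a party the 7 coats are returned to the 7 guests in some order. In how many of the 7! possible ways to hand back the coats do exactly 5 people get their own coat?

Choose which 5 of the 7 are fixed: C(7,5) = 21.
The other 2 form a derangement: !2 = 1.
Total: 21 × 1 = 21.

21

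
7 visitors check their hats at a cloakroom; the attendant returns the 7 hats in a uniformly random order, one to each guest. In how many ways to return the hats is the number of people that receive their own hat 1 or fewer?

Sum C(7,i)·!(7-i) for i = 0..1:
  i=0: C(7,0)·!7 = 1·1854 = 1854
  i=1: C(7,1)·!6 = 7·265 = 1855
Total = 3709.

3709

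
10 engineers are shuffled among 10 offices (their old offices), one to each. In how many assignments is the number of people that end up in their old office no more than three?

# with exactly i fixed is C(10,i)·!(10-i); sum over i=0..3:
  i=0: C(10,0)·!10 = 1·1334961 = 1334961
  i=1: C(10,1)·!9 = 10·133496 = 1334960
  i=2: C(10,2)·!8 = 45·14833 = 667485
  i=3: C(10,3)·!7 = 120·1854 = 222480
Total = 3559886.

3559886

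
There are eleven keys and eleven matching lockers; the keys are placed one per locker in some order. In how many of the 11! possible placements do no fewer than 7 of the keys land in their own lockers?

Sum C(11,i)·!(11-i) for i = 7..11:
  i=7: C(11,7)·!4 = 330·9 = 2970
  i=8: C(11,8)·!3 = 165·2 = 330
  i=9: C(11,9)·!2 = 55·1 = 55
  i=10: C(11,10)·!1 = 11·0 = 0
  i=11: C(11,11)·!0 = 1·1 = 1
Total = 3356.

3356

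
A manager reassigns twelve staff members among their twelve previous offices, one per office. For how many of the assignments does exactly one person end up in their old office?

176214840

Choose which one of the 12 is fixed: C(12,1) = 12.
The remaining 11 must be deranged: !11 = 14684570.
Total: 12 × 14684570 = 176214840.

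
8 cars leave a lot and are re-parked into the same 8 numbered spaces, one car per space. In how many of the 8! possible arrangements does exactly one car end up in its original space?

Pick the single fixed position: C(8,1) = 8 ways.
The other 7 form a derangement: !7 = 1854.
Total: 8 × 1854 = 14832.

14832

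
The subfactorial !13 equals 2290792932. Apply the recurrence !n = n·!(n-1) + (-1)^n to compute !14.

32071101049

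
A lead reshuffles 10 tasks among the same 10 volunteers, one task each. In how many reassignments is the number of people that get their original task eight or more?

46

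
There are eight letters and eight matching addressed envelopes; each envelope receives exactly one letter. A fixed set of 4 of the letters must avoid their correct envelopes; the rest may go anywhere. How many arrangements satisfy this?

Inclusion-exclusion on the 4 forbidden self-matches:
Σ_{j=0}^{4} (-1)^j C(4,j)(8-j)!
= C(4,0)·8! - C(4,1)·7! + C(4,2)·6! - C(4,3)·5! + C(4,4)·4!
= 40320 - 20160 + 4320 - 480 + 24
= 24024

24024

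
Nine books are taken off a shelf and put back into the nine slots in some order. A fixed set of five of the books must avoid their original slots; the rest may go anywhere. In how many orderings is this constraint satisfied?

Inclusion-exclusion on the 5 forbidden self-matches:
Σ_{j=0}^{5} (-1)^j C(5,j)(9-j)!
= C(5,0)·9! - C(5,1)·8! + C(5,2)·7! - C(5,3)·6! + C(5,4)·5! - C(5,5)·4!
= 362880 - 201600 + 50400 - 7200 + 600 - 24
= 205056

205056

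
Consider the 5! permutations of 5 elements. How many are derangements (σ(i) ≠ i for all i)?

44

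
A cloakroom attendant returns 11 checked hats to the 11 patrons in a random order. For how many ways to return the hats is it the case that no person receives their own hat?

14684570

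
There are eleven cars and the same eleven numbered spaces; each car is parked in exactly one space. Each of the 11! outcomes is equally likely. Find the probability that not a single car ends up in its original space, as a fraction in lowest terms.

1468457/3991680

Favorable outcomes: !11 = 14684570.
Total outcomes: 11! = 39916800.
Probability = 14684570/39916800 = 1468457/3991680.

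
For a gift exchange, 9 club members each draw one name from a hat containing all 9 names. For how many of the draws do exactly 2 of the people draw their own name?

66744

Pick the 2 fixed positions: C(9,2) = 36 ways.
The other 7 form a derangement: !7 = 1854.
Total: 36 × 1854 = 66744.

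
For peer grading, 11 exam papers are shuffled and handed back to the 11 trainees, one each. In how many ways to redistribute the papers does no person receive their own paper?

14684570

By inclusion-exclusion, !11 = Σ (-1)^k · 11!/k! for k=0..11
= 11! - 11!/1! + 11!/2! - 11!/3! + 11!/4! - 11!/5! + 11!/6! - 11!/7! + 11!/8! - 11!/9! + 11!/10! - 11!/11!
= 39916800 - 39916800 + 19958400 - 6652800 + 1663200 - 332640 + 55440 - 7920 + 990 - 110 + 11 - 1
= 14684570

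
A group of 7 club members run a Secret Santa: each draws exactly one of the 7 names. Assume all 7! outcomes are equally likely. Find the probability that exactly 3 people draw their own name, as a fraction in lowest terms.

1/16

Favorable outcomes: C(7,3)·!4 = 35·9 = 315.
Total outcomes: 7! = 5040.
Probability = 315/5040 = 1/16.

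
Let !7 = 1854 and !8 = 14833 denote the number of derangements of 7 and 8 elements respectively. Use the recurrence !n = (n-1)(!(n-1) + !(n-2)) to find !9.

!9 = (9-1)·(!8 + !7) = 8·(14833 + 1854) = 8·16687 = 133496.

133496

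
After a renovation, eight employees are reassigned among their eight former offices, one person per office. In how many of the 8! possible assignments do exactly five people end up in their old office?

112

Choose which 5 of the 8 are fixed: C(8,5) = 56.
The other 3 form a derangement: !3 = 2.
Total: 56 × 2 = 112.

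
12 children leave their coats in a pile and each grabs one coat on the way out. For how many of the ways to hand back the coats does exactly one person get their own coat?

Pick the single fixed position: C(12,1) = 12 ways.
The remaining 11 must be deranged: !11 = 14684570.
Total: 12 × 14684570 = 176214840.

176214840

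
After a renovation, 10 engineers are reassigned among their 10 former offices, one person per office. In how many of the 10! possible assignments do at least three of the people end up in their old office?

291394

Sum C(10,i)·!(10-i) for i = 3..10:
  i=3: C(10,3)·!7 = 120·1854 = 222480
  i=4: C(10,4)·!6 = 210·265 = 55650
  i=5: C(10,5)·!5 = 252·44 = 11088
  i=6: C(10,6)·!4 = 210·9 = 1890
  i=7: C(10,7)·!3 = 120·2 = 240
  i=8: C(10,8)·!2 = 45·1 = 45
  i=9: C(10,9)·!1 = 10·0 = 0
  i=10: C(10,10)·!0 = 1·1 = 1
Total = 291394.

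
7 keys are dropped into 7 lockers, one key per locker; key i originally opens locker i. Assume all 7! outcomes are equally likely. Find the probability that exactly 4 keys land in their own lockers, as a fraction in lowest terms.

1/72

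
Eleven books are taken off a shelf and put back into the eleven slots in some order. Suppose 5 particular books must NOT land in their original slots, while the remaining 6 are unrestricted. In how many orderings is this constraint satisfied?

25022880

Let A_j be the event that the j-th constrained one is fixed. By inclusion-exclusion over the 5 events:
Σ_{j=0}^{5} (-1)^j C(5,j)(11-j)!
= C(5,0)·11! - C(5,1)·10! + C(5,2)·9! - C(5,3)·8! + C(5,4)·7! - C(5,5)·6!
= 39916800 - 18144000 + 3628800 - 403200 + 25200 - 720
= 25022880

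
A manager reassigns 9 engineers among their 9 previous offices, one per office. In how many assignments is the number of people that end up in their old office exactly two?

66744

Pick the 2 fixed positions: C(9,2) = 36 ways.
The remaining 7 must be deranged: !7 = 1854.
Total: 36 × 1854 = 66744.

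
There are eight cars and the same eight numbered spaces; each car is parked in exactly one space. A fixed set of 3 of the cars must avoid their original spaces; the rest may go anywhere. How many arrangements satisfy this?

Let A_j be the event that the j-th constrained one is fixed. By inclusion-exclusion over the 3 events:
Σ_{j=0}^{3} (-1)^j C(3,j)(8-j)!
= C(3,0)·8! - C(3,1)·7! + C(3,2)·6! - C(3,3)·5!
= 40320 - 15120 + 2160 - 120
= 27240

27240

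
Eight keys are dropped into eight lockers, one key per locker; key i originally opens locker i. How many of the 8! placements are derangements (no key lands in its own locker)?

14833

By inclusion-exclusion, !8 = Σ (-1)^k · 8!/k! for k=0..8
= 8! - 8!/1! + 8!/2! - 8!/3! + 8!/4! - 8!/5! + 8!/6! - 8!/7! + 8!/8!
= 40320 - 40320 + 20160 - 6720 + 1680 - 336 + 56 - 8 + 1
= 14833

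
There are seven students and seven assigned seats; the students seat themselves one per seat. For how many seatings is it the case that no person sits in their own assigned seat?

Use !n = n·!(n-1) + (-1)^n.
!7 = 7·265 - 1 = 1854

1854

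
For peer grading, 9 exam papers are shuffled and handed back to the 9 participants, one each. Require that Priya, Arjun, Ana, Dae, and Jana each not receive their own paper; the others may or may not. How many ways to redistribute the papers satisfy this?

Inclusion-exclusion on the 5 forbidden self-matches:
Σ_{j=0}^{5} (-1)^j C(5,j)(9-j)!
= C(5,0)·9! - C(5,1)·8! + C(5,2)·7! - C(5,3)·6! + C(5,4)·5! - C(5,5)·4!
= 362880 - 201600 + 50400 - 7200 + 600 - 24
= 205056

205056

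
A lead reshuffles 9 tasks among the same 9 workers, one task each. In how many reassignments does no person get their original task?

133496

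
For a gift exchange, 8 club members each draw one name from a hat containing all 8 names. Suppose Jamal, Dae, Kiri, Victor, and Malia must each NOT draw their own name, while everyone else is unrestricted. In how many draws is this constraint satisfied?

Inclusion-exclusion on the 5 forbidden self-matches:
Σ_{j=0}^{5} (-1)^j C(5,j)(8-j)!
= C(5,0)·8! - C(5,1)·7! + C(5,2)·6! - C(5,3)·5! + C(5,4)·4! - C(5,5)·3!
= 40320 - 25200 + 7200 - 1200 + 120 - 6
= 21234

21234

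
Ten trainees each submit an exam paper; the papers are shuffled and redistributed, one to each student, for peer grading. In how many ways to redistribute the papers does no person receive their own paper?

!10 = 10! · Σ_{k=0}^{10} (-1)^k/k!
= 10! - 10!/1! + 10!/2! - 10!/3! + 10!/4! - 10!/5! + 10!/6! - 10!/7! + 10!/8! - 10!/9! + 10!/10!
= 3628800 - 3628800 + 1814400 - 604800 + 151200 - 30240 + 5040 - 720 + 90 - 10 + 1
= 1334961

1334961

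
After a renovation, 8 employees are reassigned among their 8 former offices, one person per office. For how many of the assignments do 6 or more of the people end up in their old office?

# with exactly i fixed is C(8,i)·!(8-i); sum over i=6..8:
  i=6: C(8,6)·!2 = 28·1 = 28
  i=7: C(8,7)·!1 = 8·0 = 0
  i=8: C(8,8)·!0 = 1·1 = 1
Total = 29.

29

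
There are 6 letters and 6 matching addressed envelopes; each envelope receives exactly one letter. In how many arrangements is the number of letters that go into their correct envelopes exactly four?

15

Pick the 4 fixed positions: C(6,4) = 15 ways.
The remaining 2 must be deranged: !2 = 1.
Total: 15 × 1 = 15.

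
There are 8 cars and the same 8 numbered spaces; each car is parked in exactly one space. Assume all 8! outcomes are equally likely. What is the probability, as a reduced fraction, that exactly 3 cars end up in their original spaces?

Favorable outcomes: C(8,3)·!5 = 56·44 = 2464.
Total outcomes: 8! = 40320.
Probability = 2464/40320 = 11/180.

11/180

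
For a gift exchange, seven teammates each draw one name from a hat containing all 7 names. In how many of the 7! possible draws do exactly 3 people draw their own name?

Pick the 3 fixed positions: C(7,3) = 35 ways.
The other 4 form a derangement: !4 = 9.
Total: 35 × 9 = 315.

315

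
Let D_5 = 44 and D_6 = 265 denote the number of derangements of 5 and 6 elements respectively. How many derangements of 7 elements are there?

D_7 = (7-1)·(D_6 + D_5) = 6·(265 + 44) = 6·309 = 1854.

1854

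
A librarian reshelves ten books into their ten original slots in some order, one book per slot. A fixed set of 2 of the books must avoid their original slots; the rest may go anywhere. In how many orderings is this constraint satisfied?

2943360

Inclusion-exclusion on the 2 forbidden self-matches:
Σ_{j=0}^{2} (-1)^j C(2,j)(10-j)!
= C(2,0)·10! - C(2,1)·9! + C(2,2)·8!
= 3628800 - 725760 + 40320
= 2943360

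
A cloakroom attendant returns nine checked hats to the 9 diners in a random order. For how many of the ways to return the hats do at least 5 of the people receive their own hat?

# with exactly i fixed is C(9,i)·!(9-i); sum over i=5..9:
  i=5: C(9,5)·!4 = 126·9 = 1134
  i=6: C(9,6)·!3 = 84·2 = 168
  i=7: C(9,7)·!2 = 36·1 = 36
  i=8: C(9,8)·!1 = 9·0 = 0
  i=9: C(9,9)·!0 = 1·1 = 1
Total = 1339.

1339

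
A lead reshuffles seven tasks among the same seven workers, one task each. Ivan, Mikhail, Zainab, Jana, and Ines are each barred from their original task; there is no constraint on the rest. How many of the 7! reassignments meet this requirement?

2428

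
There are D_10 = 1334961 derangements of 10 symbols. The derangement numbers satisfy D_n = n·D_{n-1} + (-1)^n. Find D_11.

D_11 = 11·1334961 - 1 = 14684570.

14684570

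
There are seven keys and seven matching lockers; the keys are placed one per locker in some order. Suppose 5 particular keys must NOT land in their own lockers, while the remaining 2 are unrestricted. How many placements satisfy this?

2428

Let A_j be the event that the j-th constrained one is fixed. By inclusion-exclusion over the 5 events:
Σ_{j=0}^{5} (-1)^j C(5,j)(7-j)!
= C(5,0)·7! - C(5,1)·6! + C(5,2)·5! - C(5,3)·4! + C(5,4)·3! - C(5,5)·2!
= 5040 - 3600 + 1200 - 240 + 30 - 2
= 2428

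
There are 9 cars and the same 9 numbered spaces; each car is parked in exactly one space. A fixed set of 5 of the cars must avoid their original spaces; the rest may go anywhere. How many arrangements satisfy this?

Inclusion-exclusion on the 5 forbidden self-matches:
Σ_{j=0}^{5} (-1)^j C(5,j)(9-j)!
= C(5,0)·9! - C(5,1)·8! + C(5,2)·7! - C(5,3)·6! + C(5,4)·5! - C(5,5)·4!
= 362880 - 201600 + 50400 - 7200 + 600 - 24
= 205056

205056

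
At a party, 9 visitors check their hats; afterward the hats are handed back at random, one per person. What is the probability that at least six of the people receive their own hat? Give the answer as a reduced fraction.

41/72576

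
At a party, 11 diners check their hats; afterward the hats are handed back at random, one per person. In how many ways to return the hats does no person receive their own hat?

14684570

Use !n = (n-1)(!(n-1) + !(n-2)).
!11 = 10·(1334961 + 133496) = 10·1468457 = 14684570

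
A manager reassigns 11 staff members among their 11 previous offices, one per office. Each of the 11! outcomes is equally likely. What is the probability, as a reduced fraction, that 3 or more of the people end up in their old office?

3205379/39916800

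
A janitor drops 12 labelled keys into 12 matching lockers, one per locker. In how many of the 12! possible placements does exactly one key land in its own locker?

176214840

Choose which one of the 12 is fixed: C(12,1) = 12.
The other 11 form a derangement: !11 = 14684570.
Total: 12 × 14684570 = 176214840.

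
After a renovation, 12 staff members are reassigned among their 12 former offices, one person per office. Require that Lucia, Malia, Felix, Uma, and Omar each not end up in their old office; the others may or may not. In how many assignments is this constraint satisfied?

312273360

Let A_j be the event that the j-th constrained one is fixed. By inclusion-exclusion over the 5 events:
Σ_{j=0}^{5} (-1)^j C(5,j)(12-j)!
= C(5,0)·12! - C(5,1)·11! + C(5,2)·10! - C(5,3)·9! + C(5,4)·8! - C(5,5)·7!
= 479001600 - 199584000 + 36288000 - 3628800 + 201600 - 5040
= 312273360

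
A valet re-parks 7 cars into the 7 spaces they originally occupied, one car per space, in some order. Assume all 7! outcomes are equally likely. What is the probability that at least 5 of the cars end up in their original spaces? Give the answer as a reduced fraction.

Favorable outcomes: Σ_{i≥5} C(7,i)·!(7-i) = 21·1 + 7·0 + 1·1 = 22.
Total outcomes: 7! = 5040.
Probability = 22/5040 = 11/2520.

11/2520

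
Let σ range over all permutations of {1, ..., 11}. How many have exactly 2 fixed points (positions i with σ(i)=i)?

7342280

Choose which 2 of the 11 are fixed: C(11,2) = 55.
The other 9 form a derangement: !9 = 133496.
Total: 55 × 133496 = 7342280.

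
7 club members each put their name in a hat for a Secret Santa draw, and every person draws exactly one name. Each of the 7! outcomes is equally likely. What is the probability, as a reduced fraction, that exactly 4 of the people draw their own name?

Favorable outcomes: C(7,4)·!3 = 35·2 = 70.
Total outcomes: 7! = 5040.
Probability = 70/5040 = 1/72.

1/72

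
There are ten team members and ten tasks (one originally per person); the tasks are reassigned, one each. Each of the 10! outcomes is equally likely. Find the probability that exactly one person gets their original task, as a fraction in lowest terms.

16687/45360

Favorable outcomes: C(10,1)·!9 = 10·133496 = 1334960.
Total outcomes: 10! = 3628800.
Probability = 1334960/3628800 = 16687/45360.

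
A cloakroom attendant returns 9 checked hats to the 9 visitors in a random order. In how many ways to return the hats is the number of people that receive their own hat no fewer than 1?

# with exactly i fixed is C(9,i)·!(9-i); sum over i=1..9:
  i=1: C(9,1)·!8 = 9·14833 = 133497
  i=2: C(9,2)·!7 = 36·1854 = 66744
  i=3: C(9,3)·!6 = 84·265 = 22260
  i=4: C(9,4)·!5 = 126·44 = 5544
  i=5: C(9,5)·!4 = 126·9 = 1134
  i=6: C(9,6)·!3 = 84·2 = 168
  i=7: C(9,7)·!2 = 36·1 = 36
  i=8: C(9,8)·!1 = 9·0 = 0
  i=9: C(9,9)·!0 = 1·1 = 1
Total = 229384.

229384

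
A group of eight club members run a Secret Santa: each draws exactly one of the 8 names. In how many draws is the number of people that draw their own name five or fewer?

40291

# with exactly i fixed is C(8,i)·!(8-i); sum over i=0..5:
  i=0: C(8,0)·!8 = 1·14833 = 14833
  i=1: C(8,1)·!7 = 8·1854 = 14832
  i=2: C(8,2)·!6 = 28·265 = 7420
  i=3: C(8,3)·!5 = 56·44 = 2464
  i=4: C(8,4)·!4 = 70·9 = 630
  i=5: C(8,5)·!3 = 56·2 = 112
Total = 40291.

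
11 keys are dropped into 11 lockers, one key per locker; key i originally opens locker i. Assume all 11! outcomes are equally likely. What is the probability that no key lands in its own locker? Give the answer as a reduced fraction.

1468457/3991680

Favorable outcomes: !11 = 14684570.
Total outcomes: 11! = 39916800.
Probability = 14684570/39916800 = 1468457/3991680.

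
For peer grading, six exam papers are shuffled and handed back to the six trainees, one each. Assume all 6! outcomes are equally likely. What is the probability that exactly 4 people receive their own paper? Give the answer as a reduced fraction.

1/48

Favorable outcomes: C(6,4)·!2 = 15·1 = 15.
Total outcomes: 6! = 720.
Probability = 15/720 = 1/48.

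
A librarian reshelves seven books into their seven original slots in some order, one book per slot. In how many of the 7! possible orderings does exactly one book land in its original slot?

1855

Pick the single fixed position: C(7,1) = 7 ways.
The other 6 form a derangement: !6 = 265.
Total: 7 × 265 = 1855.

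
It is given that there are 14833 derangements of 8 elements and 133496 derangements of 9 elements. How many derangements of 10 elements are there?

1334961

!10 = (10-1)·(!9 + !8) = 9·(133496 + 14833) = 9·148329 = 1334961.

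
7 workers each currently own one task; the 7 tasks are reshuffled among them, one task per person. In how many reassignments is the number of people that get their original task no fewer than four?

92

# with exactly i fixed is C(7,i)·!(7-i); sum over i=4..7:
  i=4: C(7,4)·!3 = 35·2 = 70
  i=5: C(7,5)·!2 = 21·1 = 21
  i=6: C(7,6)·!1 = 7·0 = 0
  i=7: C(7,7)·!0 = 1·1 = 1
Total = 92.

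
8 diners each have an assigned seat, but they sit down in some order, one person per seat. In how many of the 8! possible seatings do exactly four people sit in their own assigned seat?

630

Choose which 4 of the 8 are fixed: C(8,4) = 70.
The remaining 4 must be deranged: !4 = 9.
Total: 70 × 9 = 630.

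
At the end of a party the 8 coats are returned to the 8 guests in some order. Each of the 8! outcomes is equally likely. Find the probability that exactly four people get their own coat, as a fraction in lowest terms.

1/64

Favorable outcomes: C(8,4)·!4 = 70·9 = 630.
Total outcomes: 8! = 40320.
Probability = 630/40320 = 1/64.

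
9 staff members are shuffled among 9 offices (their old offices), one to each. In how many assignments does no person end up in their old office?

133496

The subfactorial !9 = [9!/e] (nearest integer).
9! = 362880, and 362880/e ≈ 133496.09, so !9 = 133496.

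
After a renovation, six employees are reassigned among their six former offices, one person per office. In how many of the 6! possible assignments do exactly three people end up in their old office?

40

Choose which 3 of the 6 are fixed: C(6,3) = 20.
The other 3 form a derangement: !3 = 2.
Total: 20 × 2 = 40.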